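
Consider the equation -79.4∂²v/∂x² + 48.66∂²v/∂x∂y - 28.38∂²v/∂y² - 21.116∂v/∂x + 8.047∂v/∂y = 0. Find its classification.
Elliptic. (A = -79.4, B = 48.66, C = -28.38 gives B² - 4AC = -6645.6924.)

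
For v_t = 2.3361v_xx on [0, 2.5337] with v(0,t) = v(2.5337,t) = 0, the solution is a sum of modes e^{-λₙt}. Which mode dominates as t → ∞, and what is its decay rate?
Eigenvalues: λₙ = 2.3361n²π²/2.5337².
First three modes:
  n=1: λ₁ = 2.3361π²/2.5337² ≈ 3.592
  n=2: λ₂ = 9.3444π²/2.5337² ≈ 14.366 (4× faster decay)
  n=3: λ₃ = 21.0249π²/2.5337² ≈ 32.324 (9× faster decay)
As t → ∞, higher modes decay exponentially faster. The n=1 mode dominates: v ~ c₁ sin(πx/2.5337) e^{-λ₁t}.
Decay rate: λ₁ = 2.3361π²/2.5337² ≈ 3.592.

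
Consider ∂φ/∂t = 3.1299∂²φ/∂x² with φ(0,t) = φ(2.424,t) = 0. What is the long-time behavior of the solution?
As t → ∞, φ → 0. Heat diffuses out through both boundaries.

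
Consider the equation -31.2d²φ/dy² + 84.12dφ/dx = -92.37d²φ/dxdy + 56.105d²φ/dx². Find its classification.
Rewriting in standard form: -56.105d²φ/dx² + 92.37d²φ/dxdy - 31.2d²φ/dy² + 84.12dφ/dx = 0. Hyperbolic. (A = -56.105, B = 92.37, C = -31.2 gives B² - 4AC = 1530.3129.)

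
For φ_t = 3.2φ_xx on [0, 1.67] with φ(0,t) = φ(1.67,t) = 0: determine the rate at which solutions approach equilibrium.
Eigenvalues: λₙ = 3.2n²π²/1.67².
First three modes:
  n=1: λ₁ = 3.2π²/1.67² ≈ 11.324
  n=2: λ₂ = 12.8π²/1.67² ≈ 45.298 (4× faster decay)
  n=3: λ₃ = 28.8π²/1.67² ≈ 101.92 (9× faster decay)
As t → ∞, higher modes decay exponentially faster. The n=1 mode dominates: φ ~ c₁ sin(πx/1.67) e^{-λ₁t}.
Decay rate: λ₁ = 3.2π²/1.67² ≈ 11.324.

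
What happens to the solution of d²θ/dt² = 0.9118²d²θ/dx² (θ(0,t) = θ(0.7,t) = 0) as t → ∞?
θ oscillates (no decay). Energy is conserved; the solution oscillates indefinitely as standing waves.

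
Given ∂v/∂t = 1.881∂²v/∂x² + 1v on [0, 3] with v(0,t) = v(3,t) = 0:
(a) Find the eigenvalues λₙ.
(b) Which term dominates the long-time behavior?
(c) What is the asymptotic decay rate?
Eigenvalues: λₙ = 1.881n²π²/3² - 1.
First three modes:
  n=1: λ₁ = 1.881π²/3² - 1 ≈ 1.063
  n=2: λ₂ = 7.524π²/3² - 1 ≈ 7.251
  n=3: λ₃ = 16.929π²/3² - 1 ≈ 17.565
Since 1.881π²/3² ≈ 2.063 > 1, all λₙ > 0.
The n=1 mode decays slowest → dominates as t → ∞.
Asymptotic: v ~ c₁ sin(πx/3) e^{-λ₁t} with decay rate λ₁ ≈ 1.063.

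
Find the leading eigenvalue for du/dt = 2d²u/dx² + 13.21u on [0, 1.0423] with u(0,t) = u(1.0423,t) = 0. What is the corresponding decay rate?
Eigenvalues: λₙ = 2n²π²/1.0423² - 13.21.
First three modes:
  n=1: λ₁ = 2π²/1.0423² - 13.21 ≈ 4.96
  n=2: λ₂ = 8π²/1.0423² - 13.21 ≈ 59.468
  n=3: λ₃ = 18π²/1.0423² - 13.21 ≈ 150.316
Since 2π²/1.0423² ≈ 18.17 > 13.21, all λₙ > 0.
The n=1 mode decays slowest → dominates as t → ∞.
Asymptotic: u ~ c₁ sin(πx/1.0423) e^{-λ₁t} with decay rate λ₁ ≈ 4.96.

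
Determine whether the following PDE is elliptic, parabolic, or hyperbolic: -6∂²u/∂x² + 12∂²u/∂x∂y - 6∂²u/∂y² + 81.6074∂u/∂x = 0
Coefficients: A = -6, B = 12, C = -6. B² - 4AC = 0, which is zero, so the equation is parabolic.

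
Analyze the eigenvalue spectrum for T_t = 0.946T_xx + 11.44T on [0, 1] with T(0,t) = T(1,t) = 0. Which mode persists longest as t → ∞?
Eigenvalues: λₙ = 0.946n²π²/1² - 11.44.
First three modes:
  n=1: λ₁ = 0.946π² - 11.44 ≈ -2.103
  n=2: λ₂ = 3.784π² - 11.44 ≈ 25.907
  n=3: λ₃ = 8.514π² - 11.44 ≈ 72.59
Since 0.946π² ≈ 9.337 < 11.44, λ₁ < 0.
The n=1 mode grows fastest (−λₙ is largest for n=1) → dominates.
Asymptotic: T ~ c₁ sin(πx/1) e^{2.103t} (exponential growth at rate −λ₁ ≈ 2.103).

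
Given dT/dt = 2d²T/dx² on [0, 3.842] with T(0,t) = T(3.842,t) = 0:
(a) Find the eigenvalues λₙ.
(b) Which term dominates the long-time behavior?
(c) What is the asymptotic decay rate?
Eigenvalues: λₙ = 2n²π²/3.842².
First three modes:
  n=1: λ₁ = 2π²/3.842² ≈ 1.337
  n=2: λ₂ = 8π²/3.842² ≈ 5.349 (4× faster decay)
  n=3: λ₃ = 18π²/3.842² ≈ 12.035 (9× faster decay)
As t → ∞, higher modes decay exponentially faster. The n=1 mode dominates: T ~ c₁ sin(πx/3.842) e^{-λ₁t}.
Decay rate: λ₁ = 2π²/3.842² ≈ 1.337.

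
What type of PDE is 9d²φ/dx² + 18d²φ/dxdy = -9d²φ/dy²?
Rewriting in standard form: 9d²φ/dx² + 18d²φ/dxdy + 9d²φ/dy² = 0. With A = 9, B = 18, C = 9, the discriminant is 0. This is a parabolic PDE.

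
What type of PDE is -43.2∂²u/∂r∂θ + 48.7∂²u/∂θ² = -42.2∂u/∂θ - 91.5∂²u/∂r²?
Rewriting in standard form: 91.5∂²u/∂r² - 43.2∂²u/∂r∂θ + 48.7∂²u/∂θ² + 42.2∂u/∂θ = 0. With A = 91.5, B = -43.2, C = 48.7, the discriminant is -15957.96. This is an elliptic PDE.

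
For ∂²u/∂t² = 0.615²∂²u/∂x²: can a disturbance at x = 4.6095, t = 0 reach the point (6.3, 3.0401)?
Yes. The domain of dependence is [4.4303385, 8.1696615], and 4.6095 ∈ [4.4303385, 8.1696615].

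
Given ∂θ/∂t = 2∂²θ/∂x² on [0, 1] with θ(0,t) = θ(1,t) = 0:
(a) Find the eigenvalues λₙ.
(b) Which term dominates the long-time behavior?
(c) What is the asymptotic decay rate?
Eigenvalues: λₙ = 2n²π².
First three modes:
  n=1: λ₁ = 2π² ≈ 19.739
  n=2: λ₂ = 8π² ≈ 78.957 (4× faster decay)
  n=3: λ₃ = 18π² ≈ 177.653 (9× faster decay)
As t → ∞, higher modes decay exponentially faster. The n=1 mode dominates: θ ~ c₁ sin(πx) e^{-λ₁t}.
Decay rate: λ₁ = 2π² ≈ 19.739.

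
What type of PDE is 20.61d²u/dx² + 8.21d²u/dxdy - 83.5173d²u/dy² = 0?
With A = 20.61, B = 8.21, C = -83.5173, the discriminant is 6952.570312. This is a hyperbolic PDE.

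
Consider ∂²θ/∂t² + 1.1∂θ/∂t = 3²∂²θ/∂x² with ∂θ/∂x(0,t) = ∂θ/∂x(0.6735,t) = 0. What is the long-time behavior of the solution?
As t → ∞, θ → constant (steady state). Damping (γ=1.1) dissipates the nonconstant modes; with Neumann BCs the spatial average obeys M''+γM'=0 and tends to a finite limit.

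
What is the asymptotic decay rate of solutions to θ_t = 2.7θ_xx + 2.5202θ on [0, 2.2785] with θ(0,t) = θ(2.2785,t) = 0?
Eigenvalues: λₙ = 2.7n²π²/2.2785² - 2.5202.
First three modes:
  n=1: λ₁ = 2.7π²/2.2785² - 2.5202 ≈ 2.613
  n=2: λ₂ = 10.8π²/2.2785² - 2.5202 ≈ 18.012
  n=3: λ₃ = 24.3π²/2.2785² - 2.5202 ≈ 43.676
Since 2.7π²/2.2785² ≈ 5.133 > 2.5202, all λₙ > 0.
The n=1 mode decays slowest → dominates as t → ∞.
Asymptotic: θ ~ c₁ sin(πx/2.2785) e^{-λ₁t} with decay rate λ₁ ≈ 2.613.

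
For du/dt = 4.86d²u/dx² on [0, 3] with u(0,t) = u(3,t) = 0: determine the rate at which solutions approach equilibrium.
Eigenvalues: λₙ = 4.86n²π²/3².
First three modes:
  n=1: λ₁ = 4.86π²/3² ≈ 5.33
  n=2: λ₂ = 19.44π²/3² ≈ 21.318 (4× faster decay)
  n=3: λ₃ = 43.74π²/3² ≈ 47.966 (9× faster decay)
As t → ∞, higher modes decay exponentially faster. The n=1 mode dominates: u ~ c₁ sin(πx/3) e^{-λ₁t}.
Decay rate: λ₁ = 4.86π²/3² ≈ 5.33.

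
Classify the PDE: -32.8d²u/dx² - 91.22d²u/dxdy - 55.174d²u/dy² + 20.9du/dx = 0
A = -32.8, B = -91.22, C = -55.174. Discriminant B² - 4AC = 1082.2596. Since 1082.2596 > 0, hyperbolic.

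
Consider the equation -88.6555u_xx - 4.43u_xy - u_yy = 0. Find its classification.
Elliptic. (A = -88.6555, B = -4.43, C = -1 gives B² - 4AC = -334.9971.)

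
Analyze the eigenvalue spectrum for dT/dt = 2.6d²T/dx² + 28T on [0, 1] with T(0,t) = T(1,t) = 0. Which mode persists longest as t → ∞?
Eigenvalues: λₙ = 2.6n²π²/1² - 28.
First three modes:
  n=1: λ₁ = 2.6π² - 28 ≈ -2.339
  n=2: λ₂ = 10.4π² - 28 ≈ 74.644
  n=3: λ₃ = 23.4π² - 28 ≈ 202.949
Since 2.6π² ≈ 25.661 < 28, λ₁ < 0.
The n=1 mode grows fastest (−λₙ is largest for n=1) → dominates.
Asymptotic: T ~ c₁ sin(πx/1) e^{2.339t} (exponential growth at rate −λ₁ ≈ 2.339).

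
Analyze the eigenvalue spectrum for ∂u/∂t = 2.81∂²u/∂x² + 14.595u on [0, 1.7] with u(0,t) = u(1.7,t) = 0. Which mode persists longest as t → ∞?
Eigenvalues: λₙ = 2.81n²π²/1.7² - 14.595.
First three modes:
  n=1: λ₁ = 2.81π²/1.7² - 14.595 ≈ -4.999
  n=2: λ₂ = 11.24π²/1.7² - 14.595 ≈ 23.791
  n=3: λ₃ = 25.29π²/1.7² - 14.595 ≈ 71.773
Since 2.81π²/1.7² ≈ 9.596 < 14.595, λ₁ < 0.
The n=1 mode grows fastest (−λₙ is largest for n=1) → dominates.
Asymptotic: u ~ c₁ sin(πx/1.7) e^{4.999t} (exponential growth at rate −λ₁ ≈ 4.999).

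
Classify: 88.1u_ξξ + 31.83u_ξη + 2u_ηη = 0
Hyperbolic (discriminant = 308.3489).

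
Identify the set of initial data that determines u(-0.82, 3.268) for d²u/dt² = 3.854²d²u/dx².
Domain of dependence: [-13.414872, 11.774872]. Signals travel at speed 3.854, so data within |x - -0.82| ≤ 3.854·3.268 = 12.594872 can reach the point.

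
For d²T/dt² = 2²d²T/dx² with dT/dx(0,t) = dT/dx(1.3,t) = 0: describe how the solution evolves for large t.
T oscillates about a mean that drifts linearly in t (generically unbounded; no decay). There is no damping, so the nonconstant modes persist as standing waves (energy conserved, no decay). But with Neumann conditions at both ends the constant mode has eigenvalue 0: the spatial mean M(t) of T satisfies M'' = 0, so M(t) = M(0) + M'(0)·t. Unless the initial velocity has zero mean (∫T_t(x,0)dx = 0), the solution grows linearly in t (unbounded, though not exponentially); if it does have zero mean, the solution stays bounded and simply oscillates.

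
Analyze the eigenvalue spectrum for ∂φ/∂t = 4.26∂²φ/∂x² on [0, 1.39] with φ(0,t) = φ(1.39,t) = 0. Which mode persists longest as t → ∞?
Eigenvalues: λₙ = 4.26n²π²/1.39².
First three modes:
  n=1: λ₁ = 4.26π²/1.39² ≈ 21.761
  n=2: λ₂ = 17.04π²/1.39² ≈ 87.044 (4× faster decay)
  n=3: λ₃ = 38.34π²/1.39² ≈ 195.849 (9× faster decay)
As t → ∞, higher modes decay exponentially faster. The n=1 mode dominates: φ ~ c₁ sin(πx/1.39) e^{-λ₁t}.
Decay rate: λ₁ = 4.26π²/1.39² ≈ 21.761.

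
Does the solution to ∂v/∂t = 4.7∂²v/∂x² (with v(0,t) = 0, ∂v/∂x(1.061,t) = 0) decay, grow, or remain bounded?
v → 0. Heat escapes through the Dirichlet boundary.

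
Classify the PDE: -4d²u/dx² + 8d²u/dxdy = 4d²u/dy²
Rewriting in standard form: -4d²u/dx² + 8d²u/dxdy - 4d²u/dy² = 0. A = -4, B = 8, C = -4. Discriminant B² - 4AC = 0. Since 0 = 0, parabolic.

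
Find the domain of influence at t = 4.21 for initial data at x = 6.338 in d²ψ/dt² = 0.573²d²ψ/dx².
Domain of influence: [3.92567, 8.75033]. Data at x = 6.338 spreads outward at speed 0.573.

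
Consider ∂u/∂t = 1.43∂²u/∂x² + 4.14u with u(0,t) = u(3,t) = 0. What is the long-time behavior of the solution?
As t → ∞, u grows unboundedly. Reaction dominates diffusion (r=4.14 > κπ²/L²≈1.57); solution grows exponentially.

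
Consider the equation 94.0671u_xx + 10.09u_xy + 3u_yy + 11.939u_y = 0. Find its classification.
Elliptic. (A = 94.0671, B = 10.09, C = 3 gives B² - 4AC = -1026.9971.)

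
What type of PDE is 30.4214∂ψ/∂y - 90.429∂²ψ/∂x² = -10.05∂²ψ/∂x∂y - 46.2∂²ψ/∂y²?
Rewriting in standard form: -90.429∂²ψ/∂x² + 10.05∂²ψ/∂x∂y + 46.2∂²ψ/∂y² + 30.4214∂ψ/∂y = 0. With A = -90.429, B = 10.05, C = 46.2, the discriminant is 16812.2817. This is a hyperbolic PDE.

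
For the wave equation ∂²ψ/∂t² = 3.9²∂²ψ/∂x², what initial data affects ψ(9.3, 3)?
Domain of dependence: [-2.4, 21]. Signals travel at speed 3.9, so data within |x - 9.3| ≤ 3.9·3 = 11.7 can reach the point.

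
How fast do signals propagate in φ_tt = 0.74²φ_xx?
Speed = 0.74. Information travels along characteristics x = x₀ ± 0.74t.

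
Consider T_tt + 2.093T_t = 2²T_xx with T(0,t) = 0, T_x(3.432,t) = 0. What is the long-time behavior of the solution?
As t → ∞, T → 0. Damping (γ=2.093) dissipates energy; oscillations decay exponentially.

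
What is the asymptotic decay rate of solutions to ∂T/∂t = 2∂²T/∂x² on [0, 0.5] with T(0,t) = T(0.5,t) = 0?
Eigenvalues: λₙ = 2n²π²/0.5².
First three modes:
  n=1: λ₁ = 2π²/0.5² ≈ 78.957
  n=2: λ₂ = 8π²/0.5² ≈ 315.827 (4× faster decay)
  n=3: λ₃ = 18π²/0.5² ≈ 710.612 (9× faster decay)
As t → ∞, higher modes decay exponentially faster. The n=1 mode dominates: T ~ c₁ sin(πx/0.5) e^{-λ₁t}.
Decay rate: λ₁ = 2π²/0.5² ≈ 78.957.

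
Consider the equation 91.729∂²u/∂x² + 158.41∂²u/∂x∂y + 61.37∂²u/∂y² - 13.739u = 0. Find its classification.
Hyperbolic. (A = 91.729, B = 158.41, C = 61.37 gives B² - 4AC = 2576.09318.)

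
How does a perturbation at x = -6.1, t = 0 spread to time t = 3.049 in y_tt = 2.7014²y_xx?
Domain of influence: [-14.3365686, 2.1365686]. Data at x = -6.1 spreads outward at speed 2.7014.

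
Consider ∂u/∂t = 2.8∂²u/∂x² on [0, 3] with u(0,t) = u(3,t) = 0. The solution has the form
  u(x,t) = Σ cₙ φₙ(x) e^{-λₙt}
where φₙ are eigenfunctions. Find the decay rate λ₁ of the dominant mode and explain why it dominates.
Eigenvalues: λₙ = 2.8n²π²/3².
First three modes:
  n=1: λ₁ = 2.8π²/3² ≈ 3.071
  n=2: λ₂ = 11.2π²/3² ≈ 12.282 (4× faster decay)
  n=3: λ₃ = 25.2π²/3² ≈ 27.635 (9× faster decay)
As t → ∞, higher modes decay exponentially faster. The n=1 mode dominates: u ~ c₁ sin(πx/3) e^{-λ₁t}.
Decay rate: λ₁ = 2.8π²/3² ≈ 3.071.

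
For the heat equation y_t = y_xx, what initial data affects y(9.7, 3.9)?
The entire real line. The heat equation has infinite propagation speed: any initial disturbance instantly affects all points (though exponentially small far away).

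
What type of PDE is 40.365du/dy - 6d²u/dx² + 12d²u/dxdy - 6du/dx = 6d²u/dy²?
Rewriting in standard form: -6d²u/dx² + 12d²u/dxdy - 6d²u/dy² - 6du/dx + 40.365du/dy = 0. With A = -6, B = 12, C = -6, the discriminant is 0. This is a parabolic PDE.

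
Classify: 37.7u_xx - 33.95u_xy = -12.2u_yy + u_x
Rewriting in standard form: 37.7u_xx - 33.95u_xy + 12.2u_yy - u_x = 0. Elliptic (discriminant = -687.1575).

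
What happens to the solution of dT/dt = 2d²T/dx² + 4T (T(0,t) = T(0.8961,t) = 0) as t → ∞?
T → 0. Diffusion dominates reaction (r=4 < κπ²/L²≈24.58); solution decays.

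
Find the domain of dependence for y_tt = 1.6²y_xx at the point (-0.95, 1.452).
Domain of dependence: [-3.2732, 1.3732]. Signals travel at speed 1.6, so data within |x - -0.95| ≤ 1.6·1.452 = 2.3232 can reach the point.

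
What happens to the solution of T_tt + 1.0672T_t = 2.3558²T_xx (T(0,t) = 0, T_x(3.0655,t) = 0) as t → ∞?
T → 0. Damping (γ=1.0672) dissipates energy; oscillations decay exponentially.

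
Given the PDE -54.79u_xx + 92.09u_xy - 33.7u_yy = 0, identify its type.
The second-order coefficients are A = -54.79, B = 92.09, C = -33.7. Since B² - 4AC = 1094.8761 > 0, this is a hyperbolic PDE.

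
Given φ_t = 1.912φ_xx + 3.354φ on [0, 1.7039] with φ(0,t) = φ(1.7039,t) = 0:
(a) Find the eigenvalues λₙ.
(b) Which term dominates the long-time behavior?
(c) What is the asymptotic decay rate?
Eigenvalues: λₙ = 1.912n²π²/1.7039² - 3.354.
First three modes:
  n=1: λ₁ = 1.912π²/1.7039² - 3.354 ≈ 3.146
  n=2: λ₂ = 7.648π²/1.7039² - 3.354 ≈ 22.645
  n=3: λ₃ = 17.208π²/1.7039² - 3.354 ≈ 55.144
Since 1.912π²/1.7039² ≈ 6.5 > 3.354, all λₙ > 0.
The n=1 mode decays slowest → dominates as t → ∞.
Asymptotic: φ ~ c₁ sin(πx/1.7039) e^{-λ₁t} with decay rate λ₁ ≈ 3.146.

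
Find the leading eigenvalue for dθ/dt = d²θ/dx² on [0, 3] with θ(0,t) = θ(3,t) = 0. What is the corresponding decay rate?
Eigenvalues: λₙ = n²π²/3².
First three modes:
  n=1: λ₁ = π²/3² ≈ 1.097
  n=2: λ₂ = 4π²/3² ≈ 4.386 (4× faster decay)
  n=3: λ₃ = 9π²/3² ≈ 9.87 (9× faster decay)
As t → ∞, higher modes decay exponentially faster. The n=1 mode dominates: θ ~ c₁ sin(πx/3) e^{-λ₁t}.
Decay rate: λ₁ = π²/3² ≈ 1.097.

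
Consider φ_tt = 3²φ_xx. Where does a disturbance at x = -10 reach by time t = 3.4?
Domain of influence: [-20.2, 0.2]. Data at x = -10 spreads outward at speed 3.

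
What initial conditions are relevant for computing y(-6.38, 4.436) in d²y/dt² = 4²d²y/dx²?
Domain of dependence: [-24.124, 11.364]. Signals travel at speed 4, so data within |x - -6.38| ≤ 4·4.436 = 17.744 can reach the point.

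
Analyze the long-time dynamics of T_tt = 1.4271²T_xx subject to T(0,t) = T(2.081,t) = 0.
Long-time behavior: T oscillates (no decay). Energy is conserved; the solution oscillates indefinitely as standing waves.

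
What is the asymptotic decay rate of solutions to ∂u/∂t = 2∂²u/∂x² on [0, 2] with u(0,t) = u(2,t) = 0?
Eigenvalues: λₙ = 2n²π²/2².
First three modes:
  n=1: λ₁ = 2π²/2² ≈ 4.935
  n=2: λ₂ = 8π²/2² ≈ 19.739 (4× faster decay)
  n=3: λ₃ = 18π²/2² ≈ 44.413 (9× faster decay)
As t → ∞, higher modes decay exponentially faster. The n=1 mode dominates: u ~ c₁ sin(πx/2) e^{-λ₁t}.
Decay rate: λ₁ = 2π²/2² ≈ 4.935.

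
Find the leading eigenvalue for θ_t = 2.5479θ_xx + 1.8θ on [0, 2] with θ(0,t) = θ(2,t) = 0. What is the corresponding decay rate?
Eigenvalues: λₙ = 2.5479n²π²/2² - 1.8.
First three modes:
  n=1: λ₁ = 2.5479π²/2² - 1.8 ≈ 4.487
  n=2: λ₂ = 10.1916π²/2² - 1.8 ≈ 23.347
  n=3: λ₃ = 22.9311π²/2² - 1.8 ≈ 54.78
Since 2.5479π²/2² ≈ 6.287 > 1.8, all λₙ > 0.
The n=1 mode decays slowest → dominates as t → ∞.
Asymptotic: θ ~ c₁ sin(πx/2) e^{-λ₁t} with decay rate λ₁ ≈ 4.487.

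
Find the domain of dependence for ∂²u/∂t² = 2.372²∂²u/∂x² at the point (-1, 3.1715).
Domain of dependence: [-8.522798, 6.522798]. Signals travel at speed 2.372, so data within |x - -1| ≤ 2.372·3.1715 = 7.522798 can reach the point.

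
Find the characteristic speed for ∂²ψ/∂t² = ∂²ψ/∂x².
Speed = 1. Information travels along characteristics x = x₀ ± 1t.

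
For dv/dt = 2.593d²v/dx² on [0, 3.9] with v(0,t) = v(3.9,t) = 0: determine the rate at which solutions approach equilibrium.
Eigenvalues: λₙ = 2.593n²π²/3.9².
First three modes:
  n=1: λ₁ = 2.593π²/3.9² ≈ 1.683
  n=2: λ₂ = 10.372π²/3.9² ≈ 6.73 (4× faster decay)
  n=3: λ₃ = 23.337π²/3.9² ≈ 15.143 (9× faster decay)
As t → ∞, higher modes decay exponentially faster. The n=1 mode dominates: v ~ c₁ sin(πx/3.9) e^{-λ₁t}.
Decay rate: λ₁ = 2.593π²/3.9² ≈ 1.683.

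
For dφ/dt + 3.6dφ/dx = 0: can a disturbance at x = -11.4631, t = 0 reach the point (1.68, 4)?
No. Only data at x = -12.72 affects (1.68, 4). Advection has one-way propagation along characteristics.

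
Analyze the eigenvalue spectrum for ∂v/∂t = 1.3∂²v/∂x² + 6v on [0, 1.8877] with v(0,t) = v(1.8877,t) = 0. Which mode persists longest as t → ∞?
Eigenvalues: λₙ = 1.3n²π²/1.8877² - 6.
First three modes:
  n=1: λ₁ = 1.3π²/1.8877² - 6 ≈ -2.399
  n=2: λ₂ = 5.2π²/1.8877² - 6 ≈ 8.402
  n=3: λ₃ = 11.7π²/1.8877² - 6 ≈ 26.406
Since 1.3π²/1.8877² ≈ 3.601 < 6, λ₁ < 0.
The n=1 mode grows fastest (−λₙ is largest for n=1) → dominates.
Asymptotic: v ~ c₁ sin(πx/1.8877) e^{2.399t} (exponential growth at rate −λ₁ ≈ 2.399).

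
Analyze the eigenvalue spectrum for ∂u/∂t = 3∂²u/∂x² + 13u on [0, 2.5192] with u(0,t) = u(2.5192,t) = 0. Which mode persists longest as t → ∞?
Eigenvalues: λₙ = 3n²π²/2.5192² - 13.
First three modes:
  n=1: λ₁ = 3π²/2.5192² - 13 ≈ -8.335
  n=2: λ₂ = 12π²/2.5192² - 13 ≈ 5.662
  n=3: λ₃ = 27π²/2.5192² - 13 ≈ 28.989
Since 3π²/2.5192² ≈ 4.665 < 13, λ₁ < 0.
The n=1 mode grows fastest (−λₙ is largest for n=1) → dominates.
Asymptotic: u ~ c₁ sin(πx/2.5192) e^{8.335t} (exponential growth at rate −λ₁ ≈ 8.335).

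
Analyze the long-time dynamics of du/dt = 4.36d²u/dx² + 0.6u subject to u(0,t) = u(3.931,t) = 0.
Long-time behavior: u → 0. Diffusion dominates reaction (r=0.6 < κπ²/L²≈2.78); solution decays.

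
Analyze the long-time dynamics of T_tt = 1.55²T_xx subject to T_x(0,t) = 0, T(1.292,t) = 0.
Long-time behavior: T oscillates (no decay). Energy is conserved; the solution oscillates indefinitely as standing waves.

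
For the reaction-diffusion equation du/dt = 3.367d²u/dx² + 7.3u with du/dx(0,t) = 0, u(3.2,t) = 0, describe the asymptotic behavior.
u grows unboundedly. Reaction dominates diffusion (r=7.3 > κπ²/(4L²)≈0.81); solution grows exponentially.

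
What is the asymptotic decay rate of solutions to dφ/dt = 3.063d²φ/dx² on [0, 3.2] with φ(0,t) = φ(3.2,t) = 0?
Eigenvalues: λₙ = 3.063n²π²/3.2².
First three modes:
  n=1: λ₁ = 3.063π²/3.2² ≈ 2.952
  n=2: λ₂ = 12.252π²/3.2² ≈ 11.809 (4× faster decay)
  n=3: λ₃ = 27.567π²/3.2² ≈ 26.57 (9× faster decay)
As t → ∞, higher modes decay exponentially faster. The n=1 mode dominates: φ ~ c₁ sin(πx/3.2) e^{-λ₁t}.
Decay rate: λ₁ = 3.063π²/3.2² ≈ 2.952.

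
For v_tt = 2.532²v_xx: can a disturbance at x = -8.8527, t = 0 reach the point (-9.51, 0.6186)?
Yes. The domain of dependence is [-11.0762952, -7.9437048], and -8.8527 ∈ [-11.0762952, -7.9437048].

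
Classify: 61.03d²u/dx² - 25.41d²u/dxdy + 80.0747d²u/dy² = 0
Elliptic (discriminant = -18902.167664).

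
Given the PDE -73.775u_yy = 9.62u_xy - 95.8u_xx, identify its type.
Rewriting in standard form: 95.8u_xx - 9.62u_xy - 73.775u_yy = 0. The second-order coefficients are A = 95.8, B = -9.62, C = -73.775. Since B² - 4AC = 28363.1244 > 0, this is a hyperbolic PDE.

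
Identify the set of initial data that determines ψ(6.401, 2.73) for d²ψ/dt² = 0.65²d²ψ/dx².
Domain of dependence: [4.6265, 8.1755]. Signals travel at speed 0.65, so data within |x - 6.401| ≤ 0.65·2.73 = 1.7745 can reach the point.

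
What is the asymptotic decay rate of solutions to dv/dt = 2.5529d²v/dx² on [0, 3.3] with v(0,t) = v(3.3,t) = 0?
Eigenvalues: λₙ = 2.5529n²π²/3.3².
First three modes:
  n=1: λ₁ = 2.5529π²/3.3² ≈ 2.314
  n=2: λ₂ = 10.2116π²/3.3² ≈ 9.255 (4× faster decay)
  n=3: λ₃ = 22.9761π²/3.3² ≈ 20.823 (9× faster decay)
As t → ∞, higher modes decay exponentially faster. The n=1 mode dominates: v ~ c₁ sin(πx/3.3) e^{-λ₁t}.
Decay rate: λ₁ = 2.5529π²/3.3² ≈ 2.314.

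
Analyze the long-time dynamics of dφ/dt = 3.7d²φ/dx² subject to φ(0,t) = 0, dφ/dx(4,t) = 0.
Long-time behavior: φ → 0. Heat escapes through the Dirichlet boundary.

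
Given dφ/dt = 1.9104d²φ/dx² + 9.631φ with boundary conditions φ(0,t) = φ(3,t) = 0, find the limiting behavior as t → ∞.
φ grows unboundedly. Reaction dominates diffusion (r=9.631 > κπ²/L²≈2.09); solution grows exponentially.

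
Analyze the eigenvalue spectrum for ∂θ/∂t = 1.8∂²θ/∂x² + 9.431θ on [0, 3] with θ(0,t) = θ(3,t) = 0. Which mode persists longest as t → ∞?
Eigenvalues: λₙ = 1.8n²π²/3² - 9.431.
First three modes:
  n=1: λ₁ = 1.8π²/3² - 9.431 ≈ -7.457
  n=2: λ₂ = 7.2π²/3² - 9.431 ≈ -1.535
  n=3: λ₃ = 16.2π²/3² - 9.431 ≈ 8.334
Since 1.8π²/3² ≈ 1.974 < 9.431, λ₁ < 0.
The n=1 mode grows fastest (−λₙ is largest for n=1) → dominates.
Asymptotic: θ ~ c₁ sin(πx/3) e^{7.457t} (exponential growth at rate −λ₁ ≈ 7.457).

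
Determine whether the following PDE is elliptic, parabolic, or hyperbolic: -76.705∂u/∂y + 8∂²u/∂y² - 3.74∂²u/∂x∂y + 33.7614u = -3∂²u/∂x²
Rewriting in standard form: 3∂²u/∂x² - 3.74∂²u/∂x∂y + 8∂²u/∂y² - 76.705∂u/∂y + 33.7614u = 0. Coefficients: A = 3, B = -3.74, C = 8. B² - 4AC = -82.0124, which is negative, so the equation is elliptic.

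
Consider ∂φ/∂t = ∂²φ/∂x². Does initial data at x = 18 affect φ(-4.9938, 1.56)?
Yes, for any finite x. The heat equation has infinite propagation speed, so all initial data affects all points at any t > 0.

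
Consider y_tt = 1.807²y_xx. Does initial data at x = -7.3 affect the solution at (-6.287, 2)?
Yes. The domain of dependence is [-9.901, -2.673], and -7.3 ∈ [-9.901, -2.673].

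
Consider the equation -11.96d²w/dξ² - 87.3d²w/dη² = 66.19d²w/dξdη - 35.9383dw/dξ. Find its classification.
Rewriting in standard form: -11.96d²w/dξ² - 66.19d²w/dξdη - 87.3d²w/dη² + 35.9383dw/dξ = 0. Hyperbolic. (A = -11.96, B = -66.19, C = -87.3 gives B² - 4AC = 204.6841.)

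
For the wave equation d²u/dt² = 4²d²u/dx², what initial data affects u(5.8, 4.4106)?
Domain of dependence: [-11.8424, 23.4424]. Signals travel at speed 4, so data within |x - 5.8| ≤ 4·4.4106 = 17.6424 can reach the point.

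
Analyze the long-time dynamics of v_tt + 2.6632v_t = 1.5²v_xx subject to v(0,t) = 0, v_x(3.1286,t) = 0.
Long-time behavior: v → 0. Damping (γ=2.6632) dissipates energy; oscillations decay exponentially.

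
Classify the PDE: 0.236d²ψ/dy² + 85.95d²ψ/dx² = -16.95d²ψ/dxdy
Rewriting in standard form: 85.95d²ψ/dx² + 16.95d²ψ/dxdy + 0.236d²ψ/dy² = 0. A = 85.95, B = 16.95, C = 0.236. Discriminant B² - 4AC = 206.1657. Since 206.1657 > 0, hyperbolic.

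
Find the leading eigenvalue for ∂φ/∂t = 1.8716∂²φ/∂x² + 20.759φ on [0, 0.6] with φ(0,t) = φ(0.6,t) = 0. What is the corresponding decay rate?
Eigenvalues: λₙ = 1.8716n²π²/0.6² - 20.759.
First three modes:
  n=1: λ₁ = 1.8716π²/0.6² - 20.759 ≈ 30.552
  n=2: λ₂ = 7.4864π²/0.6² - 20.759 ≈ 184.485
  n=3: λ₃ = 16.8444π²/0.6² - 20.759 ≈ 441.04
Since 1.8716π²/0.6² ≈ 51.311 > 20.759, all λₙ > 0.
The n=1 mode decays slowest → dominates as t → ∞.
Asymptotic: φ ~ c₁ sin(πx/0.6) e^{-λ₁t} with decay rate λ₁ ≈ 30.552.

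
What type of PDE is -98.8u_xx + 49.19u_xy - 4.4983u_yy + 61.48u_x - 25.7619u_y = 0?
With A = -98.8, B = 49.19, C = -4.4983, the discriminant is 641.92794. This is a hyperbolic PDE.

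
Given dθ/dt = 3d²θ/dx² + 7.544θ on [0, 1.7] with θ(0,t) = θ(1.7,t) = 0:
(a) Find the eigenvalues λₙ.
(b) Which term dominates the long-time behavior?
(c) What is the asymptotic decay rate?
Eigenvalues: λₙ = 3n²π²/1.7² - 7.544.
First three modes:
  n=1: λ₁ = 3π²/1.7² - 7.544 ≈ 2.701
  n=2: λ₂ = 12π²/1.7² - 7.544 ≈ 33.437
  n=3: λ₃ = 27π²/1.7² - 7.544 ≈ 84.663
Since 3π²/1.7² ≈ 10.245 > 7.544, all λₙ > 0.
The n=1 mode decays slowest → dominates as t → ∞.
Asymptotic: θ ~ c₁ sin(πx/1.7) e^{-λ₁t} with decay rate λ₁ ≈ 2.701.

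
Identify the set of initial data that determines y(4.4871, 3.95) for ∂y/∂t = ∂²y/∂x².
The entire real line. The heat equation has infinite propagation speed: any initial disturbance instantly affects all points (though exponentially small far away).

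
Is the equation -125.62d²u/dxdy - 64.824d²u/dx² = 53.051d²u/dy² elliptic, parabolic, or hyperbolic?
Rewriting in standard form: -64.824d²u/dx² - 125.62d²u/dxdy - 53.051d²u/dy² = 0. Computing B² - 4AC with A = -64.824, B = -125.62, C = -53.051: discriminant = 2024.472304 (positive). Answer: hyperbolic.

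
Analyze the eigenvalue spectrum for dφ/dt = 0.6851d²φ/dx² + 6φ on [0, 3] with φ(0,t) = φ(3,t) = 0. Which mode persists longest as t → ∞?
Eigenvalues: λₙ = 0.6851n²π²/3² - 6.
First three modes:
  n=1: λ₁ = 0.6851π²/3² - 6 ≈ -5.249
  n=2: λ₂ = 2.7404π²/3² - 6 ≈ -2.995
  n=3: λ₃ = 6.1659π²/3² - 6 ≈ 0.762
Since 0.6851π²/3² ≈ 0.751 < 6, λ₁ < 0.
The n=1 mode grows fastest (−λₙ is largest for n=1) → dominates.
Asymptotic: φ ~ c₁ sin(πx/3) e^{5.249t} (exponential growth at rate −λ₁ ≈ 5.249).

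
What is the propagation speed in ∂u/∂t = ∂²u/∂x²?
Infinite. The heat equation is parabolic, not hyperbolic, so disturbances propagate instantly.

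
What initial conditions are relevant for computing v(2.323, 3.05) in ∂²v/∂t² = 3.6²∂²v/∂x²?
Domain of dependence: [-8.657, 13.303]. Signals travel at speed 3.6, so data within |x - 2.323| ≤ 3.6·3.05 = 10.98 can reach the point.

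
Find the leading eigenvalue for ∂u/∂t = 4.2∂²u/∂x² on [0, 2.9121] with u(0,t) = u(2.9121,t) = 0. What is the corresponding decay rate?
Eigenvalues: λₙ = 4.2n²π²/2.9121².
First three modes:
  n=1: λ₁ = 4.2π²/2.9121² ≈ 4.888
  n=2: λ₂ = 16.8π²/2.9121² ≈ 19.552 (4× faster decay)
  n=3: λ₃ = 37.8π²/2.9121² ≈ 43.993 (9× faster decay)
As t → ∞, higher modes decay exponentially faster. The n=1 mode dominates: u ~ c₁ sin(πx/2.9121) e^{-λ₁t}.
Decay rate: λ₁ = 4.2π²/2.9121² ≈ 4.888.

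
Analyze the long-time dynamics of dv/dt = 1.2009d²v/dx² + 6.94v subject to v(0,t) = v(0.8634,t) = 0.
Long-time behavior: v → 0. Diffusion dominates reaction (r=6.94 < κπ²/L²≈15.9); solution decays.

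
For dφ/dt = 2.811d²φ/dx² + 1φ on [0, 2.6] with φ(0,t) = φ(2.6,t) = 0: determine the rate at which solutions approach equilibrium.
Eigenvalues: λₙ = 2.811n²π²/2.6² - 1.
First three modes:
  n=1: λ₁ = 2.811π²/2.6² - 1 ≈ 3.104
  n=2: λ₂ = 11.244π²/2.6² - 1 ≈ 15.416
  n=3: λ₃ = 25.299π²/2.6² - 1 ≈ 35.937
Since 2.811π²/2.6² ≈ 4.104 > 1, all λₙ > 0.
The n=1 mode decays slowest → dominates as t → ∞.
Asymptotic: φ ~ c₁ sin(πx/2.6) e^{-λ₁t} with decay rate λ₁ ≈ 3.104.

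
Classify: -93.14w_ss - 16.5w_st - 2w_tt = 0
Elliptic (discriminant = -472.87).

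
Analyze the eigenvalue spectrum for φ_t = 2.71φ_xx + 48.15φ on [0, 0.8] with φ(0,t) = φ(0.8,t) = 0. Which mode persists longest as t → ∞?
Eigenvalues: λₙ = 2.71n²π²/0.8² - 48.15.
First three modes:
  n=1: λ₁ = 2.71π²/0.8² - 48.15 ≈ -6.358
  n=2: λ₂ = 10.84π²/0.8² - 48.15 ≈ 119.016
  n=3: λ₃ = 24.39π²/0.8² - 48.15 ≈ 327.974
Since 2.71π²/0.8² ≈ 41.792 < 48.15, λ₁ < 0.
The n=1 mode grows fastest (−λₙ is largest for n=1) → dominates.
Asymptotic: φ ~ c₁ sin(πx/0.8) e^{6.358t} (exponential growth at rate −λ₁ ≈ 6.358).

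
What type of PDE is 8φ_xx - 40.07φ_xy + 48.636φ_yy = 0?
With A = 8, B = -40.07, C = 48.636, the discriminant is 49.2529. This is a hyperbolic PDE.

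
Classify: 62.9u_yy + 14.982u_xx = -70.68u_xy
Rewriting in standard form: 14.982u_xx + 70.68u_xy + 62.9u_yy = 0. Hyperbolic (discriminant = 1226.1912).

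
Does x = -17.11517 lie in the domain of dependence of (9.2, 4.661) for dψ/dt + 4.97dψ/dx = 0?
No. Only data at x = -13.96517 affects (9.2, 4.661). Advection has one-way propagation along characteristics.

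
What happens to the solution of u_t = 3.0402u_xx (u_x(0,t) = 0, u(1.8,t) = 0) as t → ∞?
u → 0. Heat escapes through the Dirichlet boundary.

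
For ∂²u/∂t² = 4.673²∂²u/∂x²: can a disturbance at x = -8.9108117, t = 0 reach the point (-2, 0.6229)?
No. The domain of dependence is [-4.9108117, 0.9108117], and -8.9108117 is outside this interval.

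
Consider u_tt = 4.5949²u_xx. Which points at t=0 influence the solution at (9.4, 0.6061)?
Domain of dependence: [6.61503111, 12.18496889]. Signals travel at speed 4.5949, so data within |x - 9.4| ≤ 4.5949·0.6061 = 2.78496889 can reach the point.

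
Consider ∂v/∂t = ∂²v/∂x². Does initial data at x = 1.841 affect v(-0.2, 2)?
Yes, for any finite x. The heat equation has infinite propagation speed, so all initial data affects all points at any t > 0.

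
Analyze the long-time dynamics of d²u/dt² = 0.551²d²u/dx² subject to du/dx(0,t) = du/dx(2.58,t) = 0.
Long-time behavior: u oscillates about a mean that drifts linearly in t (generically unbounded; no decay). There is no damping, so the nonconstant modes persist as standing waves (energy conserved, no decay). But with Neumann conditions at both ends the constant mode has eigenvalue 0: the spatial mean M(t) of u satisfies M'' = 0, so M(t) = M(0) + M'(0)·t. Unless the initial velocity has zero mean (∫u_t(x,0)dx = 0), the solution grows linearly in t (unbounded, though not exponentially); if it does have zero mean, the solution stays bounded and simply oscillates.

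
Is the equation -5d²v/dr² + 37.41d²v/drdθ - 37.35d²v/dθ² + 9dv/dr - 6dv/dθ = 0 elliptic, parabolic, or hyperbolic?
Computing B² - 4AC with A = -5, B = 37.41, C = -37.35: discriminant = 652.5081 (positive). Answer: hyperbolic.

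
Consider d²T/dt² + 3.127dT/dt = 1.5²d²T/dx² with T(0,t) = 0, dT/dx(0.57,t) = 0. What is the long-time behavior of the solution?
As t → ∞, T → 0. Damping (γ=3.127) dissipates energy; oscillations decay exponentially.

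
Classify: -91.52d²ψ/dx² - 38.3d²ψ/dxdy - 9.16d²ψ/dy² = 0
Elliptic (discriminant = -1886.4028).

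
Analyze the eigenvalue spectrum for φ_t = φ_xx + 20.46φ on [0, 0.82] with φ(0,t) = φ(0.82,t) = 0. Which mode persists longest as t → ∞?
Eigenvalues: λₙ = n²π²/0.82² - 20.46.
First three modes:
  n=1: λ₁ = π²/0.82² - 20.46 ≈ -5.782
  n=2: λ₂ = 4π²/0.82² - 20.46 ≈ 38.253
  n=3: λ₃ = 9π²/0.82² - 20.46 ≈ 111.644
Since π²/0.82² ≈ 14.678 < 20.46, λ₁ < 0.
The n=1 mode grows fastest (−λₙ is largest for n=1) → dominates.
Asymptotic: φ ~ c₁ sin(πx/0.82) e^{5.782t} (exponential growth at rate −λ₁ ≈ 5.782).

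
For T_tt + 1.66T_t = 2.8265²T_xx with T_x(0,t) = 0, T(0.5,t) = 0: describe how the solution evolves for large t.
T → 0. Damping (γ=1.66) dissipates energy; oscillations decay exponentially.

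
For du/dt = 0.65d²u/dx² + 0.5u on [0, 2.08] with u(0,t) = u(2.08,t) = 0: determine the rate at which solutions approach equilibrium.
Eigenvalues: λₙ = 0.65n²π²/2.08² - 0.5.
First three modes:
  n=1: λ₁ = 0.65π²/2.08² - 0.5 ≈ 0.983
  n=2: λ₂ = 2.6π²/2.08² - 0.5 ≈ 5.431
  n=3: λ₃ = 5.85π²/2.08² - 0.5 ≈ 12.845
Since 0.65π²/2.08² ≈ 1.483 > 0.5, all λₙ > 0.
The n=1 mode decays slowest → dominates as t → ∞.
Asymptotic: u ~ c₁ sin(πx/2.08) e^{-λ₁t} with decay rate λ₁ ≈ 0.983.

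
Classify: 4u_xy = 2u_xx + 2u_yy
Rewriting in standard form: -2u_xx + 4u_xy - 2u_yy = 0. Parabolic (discriminant = 0).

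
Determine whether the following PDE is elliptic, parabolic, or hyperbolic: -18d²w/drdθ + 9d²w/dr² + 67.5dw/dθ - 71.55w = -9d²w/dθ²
Rewriting in standard form: 9d²w/dr² - 18d²w/drdθ + 9d²w/dθ² + 67.5dw/dθ - 71.55w = 0. Coefficients: A = 9, B = -18, C = 9. B² - 4AC = 0, which is zero, so the equation is parabolic.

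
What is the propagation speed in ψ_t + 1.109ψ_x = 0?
Speed = 1.109. Information travels along x - 1.109t = const (rightward).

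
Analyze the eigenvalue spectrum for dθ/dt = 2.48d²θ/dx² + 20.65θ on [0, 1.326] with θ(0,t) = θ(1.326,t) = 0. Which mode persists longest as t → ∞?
Eigenvalues: λₙ = 2.48n²π²/1.326² - 20.65.
First three modes:
  n=1: λ₁ = 2.48π²/1.326² - 20.65 ≈ -6.729
  n=2: λ₂ = 9.92π²/1.326² - 20.65 ≈ 35.033
  n=3: λ₃ = 22.32π²/1.326² - 20.65 ≈ 104.637
Since 2.48π²/1.326² ≈ 13.921 < 20.65, λ₁ < 0.
The n=1 mode grows fastest (−λₙ is largest for n=1) → dominates.
Asymptotic: θ ~ c₁ sin(πx/1.326) e^{6.729t} (exponential growth at rate −λ₁ ≈ 6.729).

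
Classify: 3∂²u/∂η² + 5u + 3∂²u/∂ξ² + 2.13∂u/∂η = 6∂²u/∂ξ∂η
Rewriting in standard form: 3∂²u/∂ξ² - 6∂²u/∂ξ∂η + 3∂²u/∂η² + 2.13∂u/∂η + 5u = 0. Parabolic (discriminant = 0).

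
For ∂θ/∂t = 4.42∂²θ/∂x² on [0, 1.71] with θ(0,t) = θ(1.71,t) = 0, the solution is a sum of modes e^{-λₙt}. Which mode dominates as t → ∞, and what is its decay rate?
Eigenvalues: λₙ = 4.42n²π²/1.71².
First three modes:
  n=1: λ₁ = 4.42π²/1.71² ≈ 14.919
  n=2: λ₂ = 17.68π²/1.71² ≈ 59.675 (4× faster decay)
  n=3: λ₃ = 39.78π²/1.71² ≈ 134.268 (9× faster decay)
As t → ∞, higher modes decay exponentially faster. The n=1 mode dominates: θ ~ c₁ sin(πx/1.71) e^{-λ₁t}.
Decay rate: λ₁ = 4.42π²/1.71² ≈ 14.919.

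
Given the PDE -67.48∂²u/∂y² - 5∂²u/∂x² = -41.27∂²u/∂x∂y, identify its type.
Rewriting in standard form: -5∂²u/∂x² + 41.27∂²u/∂x∂y - 67.48∂²u/∂y² = 0. The second-order coefficients are A = -5, B = 41.27, C = -67.48. Since B² - 4AC = 353.6129 > 0, this is a hyperbolic PDE.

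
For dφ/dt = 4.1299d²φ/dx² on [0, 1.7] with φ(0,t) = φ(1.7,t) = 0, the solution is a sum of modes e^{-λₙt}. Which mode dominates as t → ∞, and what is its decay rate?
Eigenvalues: λₙ = 4.1299n²π²/1.7².
First three modes:
  n=1: λ₁ = 4.1299π²/1.7² ≈ 14.104
  n=2: λ₂ = 16.5196π²/1.7² ≈ 56.416 (4× faster decay)
  n=3: λ₃ = 37.1691π²/1.7² ≈ 126.936 (9× faster decay)
As t → ∞, higher modes decay exponentially faster. The n=1 mode dominates: φ ~ c₁ sin(πx/1.7) e^{-λ₁t}.
Decay rate: λ₁ = 4.1299π²/1.7² ≈ 14.104.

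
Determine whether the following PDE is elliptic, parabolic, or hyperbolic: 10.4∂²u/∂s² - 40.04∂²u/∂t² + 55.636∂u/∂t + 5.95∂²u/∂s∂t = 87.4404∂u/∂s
Rewriting in standard form: 10.4∂²u/∂s² + 5.95∂²u/∂s∂t - 40.04∂²u/∂t² - 87.4404∂u/∂s + 55.636∂u/∂t = 0. Coefficients: A = 10.4, B = 5.95, C = -40.04. B² - 4AC = 1701.0665, which is positive, so the equation is hyperbolic.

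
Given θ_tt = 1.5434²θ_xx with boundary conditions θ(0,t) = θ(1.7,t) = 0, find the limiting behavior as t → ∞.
θ oscillates (no decay). Energy is conserved; the solution oscillates indefinitely as standing waves.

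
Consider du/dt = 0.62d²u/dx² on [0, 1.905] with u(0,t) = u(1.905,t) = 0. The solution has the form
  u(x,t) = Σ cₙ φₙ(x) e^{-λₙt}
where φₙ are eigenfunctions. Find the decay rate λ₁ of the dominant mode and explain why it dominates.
Eigenvalues: λₙ = 0.62n²π²/1.905².
First three modes:
  n=1: λ₁ = 0.62π²/1.905² ≈ 1.686
  n=2: λ₂ = 2.48π²/1.905² ≈ 6.745 (4× faster decay)
  n=3: λ₃ = 5.58π²/1.905² ≈ 15.176 (9× faster decay)
As t → ∞, higher modes decay exponentially faster. The n=1 mode dominates: u ~ c₁ sin(πx/1.905) e^{-λ₁t}.
Decay rate: λ₁ = 0.62π²/1.905² ≈ 1.686.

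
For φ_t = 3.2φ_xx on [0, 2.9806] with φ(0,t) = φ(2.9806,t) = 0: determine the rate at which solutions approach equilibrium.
Eigenvalues: λₙ = 3.2n²π²/2.9806².
First three modes:
  n=1: λ₁ = 3.2π²/2.9806² ≈ 3.555
  n=2: λ₂ = 12.8π²/2.9806² ≈ 14.22 (4× faster decay)
  n=3: λ₃ = 28.8π²/2.9806² ≈ 31.995 (9× faster decay)
As t → ∞, higher modes decay exponentially faster. The n=1 mode dominates: φ ~ c₁ sin(πx/2.9806) e^{-λ₁t}.
Decay rate: λ₁ = 3.2π²/2.9806² ≈ 3.555.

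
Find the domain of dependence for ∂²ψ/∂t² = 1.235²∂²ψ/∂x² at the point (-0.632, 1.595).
Domain of dependence: [-2.601825, 1.337825]. Signals travel at speed 1.235, so data within |x - -0.632| ≤ 1.235·1.595 = 1.969825 can reach the point.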